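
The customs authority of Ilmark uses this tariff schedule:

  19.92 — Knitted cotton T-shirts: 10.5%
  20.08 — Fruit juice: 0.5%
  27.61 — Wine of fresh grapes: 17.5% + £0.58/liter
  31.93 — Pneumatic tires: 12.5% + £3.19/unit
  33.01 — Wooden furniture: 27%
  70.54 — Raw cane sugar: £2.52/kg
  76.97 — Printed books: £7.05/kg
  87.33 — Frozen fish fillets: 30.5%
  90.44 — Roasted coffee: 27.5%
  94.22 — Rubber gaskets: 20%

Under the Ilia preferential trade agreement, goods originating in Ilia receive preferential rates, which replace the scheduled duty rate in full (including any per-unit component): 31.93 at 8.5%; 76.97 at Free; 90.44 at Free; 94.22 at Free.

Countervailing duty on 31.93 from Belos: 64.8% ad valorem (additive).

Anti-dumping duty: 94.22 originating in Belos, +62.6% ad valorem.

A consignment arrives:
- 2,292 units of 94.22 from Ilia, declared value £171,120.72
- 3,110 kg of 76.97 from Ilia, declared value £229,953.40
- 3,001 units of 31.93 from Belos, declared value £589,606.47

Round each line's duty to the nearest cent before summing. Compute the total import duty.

Line 1 (94.22, Ilia, 2,292 units, £171,120.72):
Base rate for 94.22 is 20%.
Origin Ilia qualifies under the Ilmark–Ilia agreement and 94.22 is covered: preferential rate Free applies instead.
The additional-duty order on 94.22 targets Belos, not Ilia; it does not apply.
Duty = £171,120.72 × 0% = £0.00.
Line 2 (76.97, Ilia, 3,110 kg, £229,953.40):
Base rate for 76.97 is £7.05/kg.
Origin Ilia qualifies under the Ilmark–Ilia agreement and 76.97 is covered: preferential rate Free applies instead.
Duty = £229,953.40 × 0% = £0.00.
Line 3 (31.93, Belos, 3,001 units, £589,606.47):
Base rate for 31.93 is 12.5% + £3.19/unit.
31.93 has an FTA preferential rate, but origin Belos is not Ilia; base rate stands.
Additional duty on 31.93 from Belos: +64.8%. Applied ad valorem rate: 12.5% + 64.8% = 77.3%.
Duty = £589,606.47 × 77.3% + 3,001 × £3.19 = £465,338.99.
Total = £0.00 + £0.00 + £465,338.99 = £465,338.99.

£465,338.99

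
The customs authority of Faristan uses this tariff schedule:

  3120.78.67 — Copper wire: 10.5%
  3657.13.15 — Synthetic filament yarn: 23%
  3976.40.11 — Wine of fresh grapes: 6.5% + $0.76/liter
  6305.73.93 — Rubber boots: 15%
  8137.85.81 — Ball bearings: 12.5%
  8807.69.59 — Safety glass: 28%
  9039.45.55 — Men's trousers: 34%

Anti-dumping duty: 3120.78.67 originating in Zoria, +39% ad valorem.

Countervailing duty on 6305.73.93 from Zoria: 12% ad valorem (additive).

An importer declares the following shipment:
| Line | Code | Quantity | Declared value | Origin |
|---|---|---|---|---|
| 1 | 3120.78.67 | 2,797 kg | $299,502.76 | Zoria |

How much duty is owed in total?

$148,253.87

Line 1 (3120.78.67, Zoria, 2,797 kg, $299,502.76):
Base rate for 3120.78.67 is 10.5%.
Additional duty on 3120.78.67 from Zoria: +39%. Applied ad valorem rate: 10.5% + 39% = 49.5%.
Duty = $299,502.76 × 49.5% = $148,253.87.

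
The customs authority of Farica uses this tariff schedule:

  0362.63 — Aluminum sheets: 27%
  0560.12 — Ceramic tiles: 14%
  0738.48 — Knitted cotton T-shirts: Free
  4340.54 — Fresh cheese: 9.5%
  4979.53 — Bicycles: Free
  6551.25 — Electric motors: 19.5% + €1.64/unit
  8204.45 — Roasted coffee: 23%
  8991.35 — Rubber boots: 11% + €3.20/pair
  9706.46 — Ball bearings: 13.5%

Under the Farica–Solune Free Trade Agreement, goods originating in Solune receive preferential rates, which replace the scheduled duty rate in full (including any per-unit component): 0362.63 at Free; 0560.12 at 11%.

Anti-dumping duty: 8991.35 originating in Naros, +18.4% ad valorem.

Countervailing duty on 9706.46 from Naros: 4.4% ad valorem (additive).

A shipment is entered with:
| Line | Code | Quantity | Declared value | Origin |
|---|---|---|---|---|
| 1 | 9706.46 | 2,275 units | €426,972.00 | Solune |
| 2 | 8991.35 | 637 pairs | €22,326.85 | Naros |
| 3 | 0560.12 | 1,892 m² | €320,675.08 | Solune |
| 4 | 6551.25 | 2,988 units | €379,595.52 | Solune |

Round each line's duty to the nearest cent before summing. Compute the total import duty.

€180,439.42

Line 1 (9706.46, Solune, 2,275 units, €426,972.00):
Base rate for 9706.46 is 13.5%.
Origin Solune is the FTA partner but 9706.46 is not on the preference list; base rate stands.
The additional-duty order on 9706.46 targets Naros, not Solune; it does not apply.
Duty = €426,972.00 × 13.5% = €57,641.22.
Line 2 (8991.35, Naros, 637 pairs, €22,326.85):
Base rate for 8991.35 is 11% + €3.20/pair.
Additional duty on 8991.35 from Naros: +18.4%. Applied ad valorem rate: 11% + 18.4% = 29.4%.
Duty = €22,326.85 × 29.4% + 637 × €3.20 = €8,602.49.
Line 3 (0560.12, Solune, 1,892 m², €320,675.08):
Base rate for 0560.12 is 14%.
Origin Solune qualifies under the Farica–Solune agreement and 0560.12 is covered: preferential rate 11% applies instead.
Duty = €320,675.08 × 11% = €35,274.26.
Line 4 (6551.25, Solune, 2,988 units, €379,595.52):
Base rate for 6551.25 is 19.5% + €1.64/unit.
Origin Solune is the FTA partner but 6551.25 is not on the preference list; base rate stands.
Duty = €379,595.52 × 19.5% + 2,988 × €1.64 = €78,921.45.
Total = €57,641.22 + €8,602.49 + €35,274.26 + €78,921.45 = €180,439.42.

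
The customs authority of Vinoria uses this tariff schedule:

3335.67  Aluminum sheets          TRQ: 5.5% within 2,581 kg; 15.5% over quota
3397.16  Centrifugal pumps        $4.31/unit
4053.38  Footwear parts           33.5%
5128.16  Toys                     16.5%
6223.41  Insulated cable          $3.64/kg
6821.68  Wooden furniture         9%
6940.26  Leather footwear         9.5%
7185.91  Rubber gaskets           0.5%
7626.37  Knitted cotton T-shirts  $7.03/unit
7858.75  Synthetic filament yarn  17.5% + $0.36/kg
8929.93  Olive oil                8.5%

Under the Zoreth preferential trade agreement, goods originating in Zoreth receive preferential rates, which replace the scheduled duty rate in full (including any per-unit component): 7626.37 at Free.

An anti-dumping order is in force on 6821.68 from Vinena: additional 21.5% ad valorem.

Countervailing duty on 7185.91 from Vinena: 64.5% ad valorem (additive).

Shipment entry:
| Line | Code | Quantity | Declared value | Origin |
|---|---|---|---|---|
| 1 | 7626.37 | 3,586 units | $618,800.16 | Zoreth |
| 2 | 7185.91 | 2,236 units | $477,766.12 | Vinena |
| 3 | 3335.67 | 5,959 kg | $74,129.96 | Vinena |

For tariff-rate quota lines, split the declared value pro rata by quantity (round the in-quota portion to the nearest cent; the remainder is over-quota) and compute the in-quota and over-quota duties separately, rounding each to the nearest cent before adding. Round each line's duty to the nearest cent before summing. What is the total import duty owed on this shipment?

Line 1 (7626.37, Zoreth, 3,586 units, $618,800.16):
Base rate for 7626.37 is $7.03/unit.
Origin Zoreth qualifies under the Vinoria–Zoreth agreement and 7626.37 is covered: preferential rate Free applies instead.
Duty = $618,800.16 × 0% = $0.00.
Line 2 (7185.91, Vinena, 2,236 units, $477,766.12):
Base rate for 7185.91 is 0.5%.
Additional duty on 7185.91 from Vinena: +64.5%. Applied ad valorem rate: 0.5% + 64.5% = 65%.
Duty = $477,766.12 × 65% = $310,547.98.
Line 3 (3335.67, Vinena, 5,959 kg, $74,129.96):
Code 3335.67 is under a tariff-rate quota (threshold 2,581 kg). In-quota: 2,581 kg at 5.5%; over-quota: 3,378 kg at 15.5%.
Pro-rata value split: in-quota = $74,129.96 × 2,581/5,959 = $32,107.64; over-quota = $74,129.96 − $32,107.64 = $42,022.32.
In-quota duty = $32,107.64 × 5.5% = $1,765.92. Over-quota duty = $42,022.32 × 15.5% = $6,513.46.
Line duty = $1,765.92 + $6,513.46 = $8,279.38.
Total = $0.00 + $310,547.98 + $8,279.38 = $318,827.36.

$318,827.36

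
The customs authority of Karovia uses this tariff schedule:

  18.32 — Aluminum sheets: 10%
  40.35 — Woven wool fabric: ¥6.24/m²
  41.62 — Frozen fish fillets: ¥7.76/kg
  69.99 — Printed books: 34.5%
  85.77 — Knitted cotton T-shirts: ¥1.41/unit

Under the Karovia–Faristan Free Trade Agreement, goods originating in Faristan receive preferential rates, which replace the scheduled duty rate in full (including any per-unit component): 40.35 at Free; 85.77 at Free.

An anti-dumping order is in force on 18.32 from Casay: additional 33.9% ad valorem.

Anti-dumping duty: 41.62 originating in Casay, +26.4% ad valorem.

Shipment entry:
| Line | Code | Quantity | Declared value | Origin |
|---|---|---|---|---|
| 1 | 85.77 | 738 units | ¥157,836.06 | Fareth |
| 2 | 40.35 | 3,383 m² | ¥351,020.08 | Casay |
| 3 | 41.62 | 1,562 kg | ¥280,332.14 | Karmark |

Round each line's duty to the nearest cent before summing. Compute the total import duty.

¥34,271.62

Line 1 (85.77, Fareth, 738 units, ¥157,836.06):
Base rate for 85.77 is ¥1.41/unit.
85.77 has an FTA preferential rate, but origin Fareth is not Faristan; base rate stands.
Duty = 738 × ¥1.41 = ¥1,040.58.
Line 2 (40.35, Casay, 3,383 m², ¥351,020.08):
Base rate for 40.35 is ¥6.24/m².
40.35 has an FTA preferential rate, but origin Casay is not Faristan; base rate stands.
Duty = 3,383 × ¥6.24 = ¥21,109.92.
Line 3 (41.62, Karmark, 1,562 kg, ¥280,332.14):
Base rate for 41.62 is ¥7.76/kg.
The additional-duty order on 41.62 targets Casay, not Karmark; it does not apply.
Duty = 1,562 × ¥7.76 = ¥12,121.12.
Total = ¥1,040.58 + ¥21,109.92 + ¥12,121.12 = ¥34,271.62.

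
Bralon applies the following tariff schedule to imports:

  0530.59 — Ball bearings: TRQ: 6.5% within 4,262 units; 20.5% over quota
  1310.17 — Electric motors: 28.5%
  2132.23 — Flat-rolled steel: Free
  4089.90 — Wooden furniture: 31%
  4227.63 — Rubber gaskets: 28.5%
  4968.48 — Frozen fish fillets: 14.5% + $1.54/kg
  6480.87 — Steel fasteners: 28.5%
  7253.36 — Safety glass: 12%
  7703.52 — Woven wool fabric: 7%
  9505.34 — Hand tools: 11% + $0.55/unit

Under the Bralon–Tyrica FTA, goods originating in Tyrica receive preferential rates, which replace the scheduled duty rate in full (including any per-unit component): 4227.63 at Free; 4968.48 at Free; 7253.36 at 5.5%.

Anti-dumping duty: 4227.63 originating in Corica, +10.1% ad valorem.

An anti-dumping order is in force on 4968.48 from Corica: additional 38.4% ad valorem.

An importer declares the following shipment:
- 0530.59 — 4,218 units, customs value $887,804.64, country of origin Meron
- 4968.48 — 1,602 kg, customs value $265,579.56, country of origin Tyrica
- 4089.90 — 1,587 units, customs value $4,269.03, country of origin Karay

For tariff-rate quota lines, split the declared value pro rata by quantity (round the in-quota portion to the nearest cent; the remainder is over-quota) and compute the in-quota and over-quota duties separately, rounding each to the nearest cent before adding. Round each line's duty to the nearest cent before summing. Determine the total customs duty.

$59,030.70

Line 1 (0530.59, Meron, 4,218 units, $887,804.64):
Code 0530.59 is under a tariff-rate quota (threshold 4,262 units). Quantity 4,218 units is within the quota, so the in-quota rate 6.5% applies to the full value.
Duty = $887,804.64 × 6.5% = $57,707.30.
Line 2 (4968.48, Tyrica, 1,602 kg, $265,579.56):
Base rate for 4968.48 is 14.5% + $1.54/kg.
Origin Tyrica qualifies under the Bralon–Tyrica agreement and 4968.48 is covered: preferential rate Free applies instead.
The additional-duty order on 4968.48 targets Corica, not Tyrica; it does not apply.
Duty = $265,579.56 × 0% = $0.00.
Line 3 (4089.90, Karay, 1,587 units, $4,269.03):
Base rate for 4089.90 is 31%.
Duty = $4,269.03 × 31% = $1,323.40.
Total = $57,707.30 + $0.00 + $1,323.40 = $59,030.70.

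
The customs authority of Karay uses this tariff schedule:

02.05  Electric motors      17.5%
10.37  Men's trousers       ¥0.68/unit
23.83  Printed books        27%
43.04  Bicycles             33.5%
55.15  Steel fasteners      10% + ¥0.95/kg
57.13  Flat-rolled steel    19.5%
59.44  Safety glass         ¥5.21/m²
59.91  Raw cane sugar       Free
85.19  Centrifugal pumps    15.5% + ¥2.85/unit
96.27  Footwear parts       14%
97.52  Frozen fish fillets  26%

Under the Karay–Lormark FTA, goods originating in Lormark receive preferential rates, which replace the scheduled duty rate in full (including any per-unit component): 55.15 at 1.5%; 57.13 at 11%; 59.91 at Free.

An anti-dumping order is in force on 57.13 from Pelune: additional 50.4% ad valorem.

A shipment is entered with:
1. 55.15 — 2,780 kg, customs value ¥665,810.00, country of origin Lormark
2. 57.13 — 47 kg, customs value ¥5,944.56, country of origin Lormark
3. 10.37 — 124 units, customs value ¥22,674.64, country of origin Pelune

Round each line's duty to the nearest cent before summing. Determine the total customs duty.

Line 1 (55.15, Lormark, 2,780 kg, ¥665,810.00):
Base rate for 55.15 is 10% + ¥0.95/kg.
Origin Lormark qualifies under the Karay–Lormark agreement and 55.15 is covered: preferential rate 1.5% applies instead.
Duty = ¥665,810.00 × 1.5% = ¥9,987.15.
Line 2 (57.13, Lormark, 47 kg, ¥5,944.56):
Base rate for 57.13 is 19.5%.
Origin Lormark qualifies under the Karay–Lormark agreement and 57.13 is covered: preferential rate 11% applies instead.
The additional-duty order on 57.13 targets Pelune, not Lormark; it does not apply.
Duty = ¥5,944.56 × 11% = ¥653.90.
Line 3 (10.37, Pelune, 124 units, ¥22,674.64):
Base rate for 10.37 is ¥0.68/unit.
Duty = 124 × ¥0.68 = ¥84.32.
Total = ¥9,987.15 + ¥653.90 + ¥84.32 = ¥10,725.37.

¥10,725.37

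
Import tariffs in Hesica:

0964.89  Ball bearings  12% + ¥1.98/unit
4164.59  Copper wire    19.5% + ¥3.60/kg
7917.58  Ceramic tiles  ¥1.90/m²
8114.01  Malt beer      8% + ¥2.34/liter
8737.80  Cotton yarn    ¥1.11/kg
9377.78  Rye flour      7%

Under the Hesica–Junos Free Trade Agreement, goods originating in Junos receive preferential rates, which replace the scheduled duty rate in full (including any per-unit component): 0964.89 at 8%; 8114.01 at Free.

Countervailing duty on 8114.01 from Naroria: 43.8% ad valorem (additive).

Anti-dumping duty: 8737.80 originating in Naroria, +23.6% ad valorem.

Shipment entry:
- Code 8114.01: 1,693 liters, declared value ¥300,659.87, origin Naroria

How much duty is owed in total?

Line 1 (8114.01, Naroria, 1,693 liters, ¥300,659.87):
Base rate for 8114.01 is 8% + ¥2.34/liter.
8114.01 has an FTA preferential rate, but origin Naroria is not Junos; base rate stands.
Additional duty on 8114.01 from Naroria: +43.8%. Applied ad valorem rate: 8% + 43.8% = 51.8%.
Duty = ¥300,659.87 × 51.8% + 1,693 × ¥2.34 = ¥159,703.43.

¥159,703.43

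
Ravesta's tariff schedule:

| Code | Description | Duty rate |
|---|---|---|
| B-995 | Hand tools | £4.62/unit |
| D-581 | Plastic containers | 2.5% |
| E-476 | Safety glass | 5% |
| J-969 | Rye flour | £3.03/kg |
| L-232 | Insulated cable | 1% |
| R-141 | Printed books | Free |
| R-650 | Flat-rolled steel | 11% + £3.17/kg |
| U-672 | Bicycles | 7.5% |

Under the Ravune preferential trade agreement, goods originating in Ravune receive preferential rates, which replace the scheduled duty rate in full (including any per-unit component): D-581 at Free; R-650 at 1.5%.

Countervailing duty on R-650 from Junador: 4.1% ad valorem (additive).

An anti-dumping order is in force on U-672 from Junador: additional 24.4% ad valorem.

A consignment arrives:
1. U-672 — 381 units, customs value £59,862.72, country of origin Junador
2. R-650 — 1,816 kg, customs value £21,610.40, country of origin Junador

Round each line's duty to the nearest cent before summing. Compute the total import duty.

£28,116.10

Line 1 (U-672, Junador, 381 units, £59,862.72):
Base rate for U-672 is 7.5%.
Additional duty on U-672 from Junador: +24.4%. Applied ad valorem rate: 7.5% + 24.4% = 31.9%.
Duty = £59,862.72 × 31.9% = £19,096.21.
Line 2 (R-650, Junador, 1,816 kg, £21,610.40):
Base rate for R-650 is 11% + £3.17/kg.
R-650 has an FTA preferential rate, but origin Junador is not Ravune; base rate stands.
Additional duty on R-650 from Junador: +4.1%. Applied ad valorem rate: 11% + 4.1% = 15.1%.
Duty = £21,610.40 × 15.1% + 1,816 × £3.17 = £9,019.89.
Total = £19,096.21 + £9,019.89 = £28,116.10.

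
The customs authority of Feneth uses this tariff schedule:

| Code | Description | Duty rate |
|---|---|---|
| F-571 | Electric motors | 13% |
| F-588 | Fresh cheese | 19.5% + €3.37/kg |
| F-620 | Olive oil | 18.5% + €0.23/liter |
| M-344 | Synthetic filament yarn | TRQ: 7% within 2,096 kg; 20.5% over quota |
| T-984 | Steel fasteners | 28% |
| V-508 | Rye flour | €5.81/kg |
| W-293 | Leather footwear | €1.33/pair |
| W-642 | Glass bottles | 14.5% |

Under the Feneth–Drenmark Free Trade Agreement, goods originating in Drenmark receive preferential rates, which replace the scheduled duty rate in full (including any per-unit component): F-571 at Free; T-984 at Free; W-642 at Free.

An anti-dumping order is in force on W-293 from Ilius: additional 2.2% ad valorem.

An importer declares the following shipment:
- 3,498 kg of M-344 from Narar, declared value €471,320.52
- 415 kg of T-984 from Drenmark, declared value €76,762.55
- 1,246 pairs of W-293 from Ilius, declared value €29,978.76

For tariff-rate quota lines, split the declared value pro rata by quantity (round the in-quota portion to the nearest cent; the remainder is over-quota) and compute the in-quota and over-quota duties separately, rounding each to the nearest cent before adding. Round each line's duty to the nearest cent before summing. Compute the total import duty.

€60,811.38

Line 1 (M-344, Narar, 3,498 kg, €471,320.52):
Code M-344 is under a tariff-rate quota (threshold 2,096 kg). In-quota: 2,096 kg at 7%; over-quota: 1,402 kg at 20.5%.
Pro-rata value split: in-quota = €471,320.52 × 2,096/3,498 = €282,415.04; over-quota = €471,320.52 − €282,415.04 = €188,905.48.
In-quota duty = €282,415.04 × 7% = €19,769.05. Over-quota duty = €188,905.48 × 20.5% = €38,725.62.
Line duty = €19,769.05 + €38,725.62 = €58,494.67.
Line 2 (T-984, Drenmark, 415 kg, €76,762.55):
Base rate for T-984 is 28%.
Origin Drenmark qualifies under the Feneth–Drenmark agreement and T-984 is covered: preferential rate Free applies instead.
Duty = €76,762.55 × 0% = €0.00.
Line 3 (W-293, Ilius, 1,246 pairs, €29,978.76):
Base rate for W-293 is €1.33/pair.
Additional duty on W-293 from Ilius: +2.2% ad valorem. Applied ad valorem rate = 2.2%.
Duty = €29,978.76 × 2.2% + 1,246 × €1.33 = €2,316.71.
Total = €58,494.67 + €0.00 + €2,316.71 = €60,811.38.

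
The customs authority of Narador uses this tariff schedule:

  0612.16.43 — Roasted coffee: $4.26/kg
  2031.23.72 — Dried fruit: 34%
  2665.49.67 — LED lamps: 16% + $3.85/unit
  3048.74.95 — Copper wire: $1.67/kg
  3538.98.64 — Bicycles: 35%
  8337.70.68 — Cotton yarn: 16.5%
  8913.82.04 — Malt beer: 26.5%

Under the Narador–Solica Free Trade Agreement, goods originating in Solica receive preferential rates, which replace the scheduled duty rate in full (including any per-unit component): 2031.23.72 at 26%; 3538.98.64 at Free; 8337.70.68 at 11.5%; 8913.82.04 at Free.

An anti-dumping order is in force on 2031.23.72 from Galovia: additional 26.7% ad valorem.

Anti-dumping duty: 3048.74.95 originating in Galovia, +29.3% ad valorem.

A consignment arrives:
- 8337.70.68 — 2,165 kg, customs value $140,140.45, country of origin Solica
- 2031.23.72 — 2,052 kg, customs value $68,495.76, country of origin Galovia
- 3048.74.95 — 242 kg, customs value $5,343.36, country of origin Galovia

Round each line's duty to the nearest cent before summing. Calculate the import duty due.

$59,662.82

Line 1 (8337.70.68, Solica, 2,165 kg, $140,140.45):
Base rate for 8337.70.68 is 16.5%.
Origin Solica qualifies under the Narador–Solica agreement and 8337.70.68 is covered: preferential rate 11.5% applies instead.
Duty = $140,140.45 × 11.5% = $16,116.15.
Line 2 (2031.23.72, Galovia, 2,052 kg, $68,495.76):
Base rate for 2031.23.72 is 34%.
2031.23.72 has an FTA preferential rate, but origin Galovia is not Solica; base rate stands.
Additional duty on 2031.23.72 from Galovia: +26.7%. Applied ad valorem rate: 34% + 26.7% = 60.7%.
Duty = $68,495.76 × 60.7% = $41,576.93.
Line 3 (3048.74.95, Galovia, 242 kg, $5,343.36):
Base rate for 3048.74.95 is $1.67/kg.
Additional duty on 3048.74.95 from Galovia: +29.3% ad valorem. Applied ad valorem rate = 29.3%.
Duty = $5,343.36 × 29.3% + 242 × $1.67 = $1,969.74.
Total = $16,116.15 + $41,576.93 + $1,969.74 = $59,662.82.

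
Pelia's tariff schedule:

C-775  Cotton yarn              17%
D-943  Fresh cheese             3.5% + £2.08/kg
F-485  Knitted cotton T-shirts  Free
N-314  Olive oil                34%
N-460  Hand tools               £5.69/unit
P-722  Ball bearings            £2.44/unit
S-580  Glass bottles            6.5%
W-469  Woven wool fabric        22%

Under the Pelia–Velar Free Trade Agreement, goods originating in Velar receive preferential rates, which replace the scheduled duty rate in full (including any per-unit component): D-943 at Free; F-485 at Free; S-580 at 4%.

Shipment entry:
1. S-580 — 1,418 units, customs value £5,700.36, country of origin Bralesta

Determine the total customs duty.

Line 1 (S-580, Bralesta, 1,418 units, £5,700.36):
Base rate for S-580 is 6.5%.
S-580 has an FTA preferential rate, but origin Bralesta is not Velar; base rate stands.
Duty = £5,700.36 × 6.5% = £370.52.

£370.52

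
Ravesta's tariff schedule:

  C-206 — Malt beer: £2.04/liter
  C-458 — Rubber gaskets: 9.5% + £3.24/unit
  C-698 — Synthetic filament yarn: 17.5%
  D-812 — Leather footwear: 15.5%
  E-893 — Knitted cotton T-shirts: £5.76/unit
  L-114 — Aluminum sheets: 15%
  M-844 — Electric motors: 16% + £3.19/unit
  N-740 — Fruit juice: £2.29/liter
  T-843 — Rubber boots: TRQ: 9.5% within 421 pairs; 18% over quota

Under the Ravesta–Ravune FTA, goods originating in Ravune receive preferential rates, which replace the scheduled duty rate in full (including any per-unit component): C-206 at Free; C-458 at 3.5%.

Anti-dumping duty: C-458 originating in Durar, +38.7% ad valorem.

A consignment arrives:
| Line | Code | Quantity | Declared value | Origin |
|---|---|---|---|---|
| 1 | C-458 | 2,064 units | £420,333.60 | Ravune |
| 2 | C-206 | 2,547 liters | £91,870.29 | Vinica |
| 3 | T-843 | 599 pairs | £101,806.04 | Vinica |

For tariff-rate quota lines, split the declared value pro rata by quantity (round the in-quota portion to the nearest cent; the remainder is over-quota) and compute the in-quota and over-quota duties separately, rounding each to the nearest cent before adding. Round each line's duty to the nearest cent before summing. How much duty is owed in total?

£32,150.63

Line 1 (C-458, Ravune, 2,064 units, £420,333.60):
Base rate for C-458 is 9.5% + £3.24/unit.
Origin Ravune qualifies under the Ravesta–Ravune agreement and C-458 is covered: preferential rate 3.5% applies instead.
The additional-duty order on C-458 targets Durar, not Ravune; it does not apply.
Duty = £420,333.60 × 3.5% = £14,711.68.
Line 2 (C-206, Vinica, 2,547 liters, £91,870.29):
Base rate for C-206 is £2.04/liter.
C-206 has an FTA preferential rate, but origin Vinica is not Ravune; base rate stands.
Duty = 2,547 × £2.04 = £5,195.88.
Line 3 (T-843, Vinica, 599 pairs, £101,806.04):
Code T-843 is under a tariff-rate quota (threshold 421 pairs). In-quota: 421 pairs at 9.5%; over-quota: 178 pairs at 18%.
Pro-rata value split: in-quota = £101,806.04 × 421/599 = £71,553.16; over-quota = £101,806.04 − £71,553.16 = £30,252.88.
In-quota duty = £71,553.16 × 9.5% = £6,797.55. Over-quota duty = £30,252.88 × 18% = £5,445.52.
Line duty = £6,797.55 + £5,445.52 = £12,243.07.
Total = £14,711.68 + £5,195.88 + £12,243.07 = £32,150.63.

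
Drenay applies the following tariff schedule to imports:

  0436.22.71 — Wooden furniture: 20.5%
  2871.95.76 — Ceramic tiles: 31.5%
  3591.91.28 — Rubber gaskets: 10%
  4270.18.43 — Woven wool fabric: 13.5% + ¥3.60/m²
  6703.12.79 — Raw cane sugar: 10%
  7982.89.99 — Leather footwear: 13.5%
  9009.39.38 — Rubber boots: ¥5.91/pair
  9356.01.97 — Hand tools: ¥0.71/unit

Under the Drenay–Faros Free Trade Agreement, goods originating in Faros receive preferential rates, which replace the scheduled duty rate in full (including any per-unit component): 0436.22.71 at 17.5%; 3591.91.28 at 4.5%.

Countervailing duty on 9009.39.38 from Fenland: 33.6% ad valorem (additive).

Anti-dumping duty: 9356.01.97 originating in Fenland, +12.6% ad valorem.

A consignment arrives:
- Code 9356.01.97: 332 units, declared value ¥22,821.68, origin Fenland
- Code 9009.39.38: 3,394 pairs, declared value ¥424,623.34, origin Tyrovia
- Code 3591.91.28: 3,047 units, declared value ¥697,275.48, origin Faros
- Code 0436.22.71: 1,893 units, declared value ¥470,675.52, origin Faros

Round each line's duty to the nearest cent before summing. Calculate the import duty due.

¥136,915.41

Line 1 (9356.01.97, Fenland, 332 units, ¥22,821.68):
Base rate for 9356.01.97 is ¥0.71/unit.
Additional duty on 9356.01.97 from Fenland: +12.6% ad valorem. Applied ad valorem rate = 12.6%.
Duty = ¥22,821.68 × 12.6% + 332 × ¥0.71 = ¥3,111.25.
Line 2 (9009.39.38, Tyrovia, 3,394 pairs, ¥424,623.34):
Base rate for 9009.39.38 is ¥5.91/pair.
The additional-duty order on 9009.39.38 targets Fenland, not Tyrovia; it does not apply.
Duty = 3,394 × ¥5.91 = ¥20,058.54.
Line 3 (3591.91.28, Faros, 3,047 units, ¥697,275.48):
Base rate for 3591.91.28 is 10%.
Origin Faros qualifies under the Drenay–Faros agreement and 3591.91.28 is covered: preferential rate 4.5% applies instead.
Duty = ¥697,275.48 × 4.5% = ¥31,377.40.
Line 4 (0436.22.71, Faros, 1,893 units, ¥470,675.52):
Base rate for 0436.22.71 is 20.5%.
Origin Faros qualifies under the Drenay–Faros agreement and 0436.22.71 is covered: preferential rate 17.5% applies instead.
Duty = ¥470,675.52 × 17.5% = ¥82,368.22.
Total = ¥3,111.25 + ¥20,058.54 + ¥31,377.40 + ¥82,368.22 = ¥136,915.41.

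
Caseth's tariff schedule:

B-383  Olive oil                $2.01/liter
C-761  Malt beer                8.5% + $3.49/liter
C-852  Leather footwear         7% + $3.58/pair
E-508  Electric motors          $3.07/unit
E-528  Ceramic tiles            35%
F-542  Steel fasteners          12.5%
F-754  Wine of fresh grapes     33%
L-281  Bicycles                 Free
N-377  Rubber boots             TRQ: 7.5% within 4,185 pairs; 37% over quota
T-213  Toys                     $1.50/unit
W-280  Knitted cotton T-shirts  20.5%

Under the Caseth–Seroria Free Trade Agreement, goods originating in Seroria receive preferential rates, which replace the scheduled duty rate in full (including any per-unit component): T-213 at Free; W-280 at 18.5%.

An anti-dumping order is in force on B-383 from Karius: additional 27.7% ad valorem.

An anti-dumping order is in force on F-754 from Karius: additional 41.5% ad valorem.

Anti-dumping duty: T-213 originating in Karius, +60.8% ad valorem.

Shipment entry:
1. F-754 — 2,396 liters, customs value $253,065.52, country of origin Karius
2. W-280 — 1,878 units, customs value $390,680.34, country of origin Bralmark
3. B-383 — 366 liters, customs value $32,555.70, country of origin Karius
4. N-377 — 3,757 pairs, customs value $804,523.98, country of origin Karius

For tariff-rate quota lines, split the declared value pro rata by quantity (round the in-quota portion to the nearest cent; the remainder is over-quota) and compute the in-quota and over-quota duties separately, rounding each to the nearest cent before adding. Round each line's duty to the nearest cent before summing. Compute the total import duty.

Line 1 (F-754, Karius, 2,396 liters, $253,065.52):
Base rate for F-754 is 33%.
Additional duty on F-754 from Karius: +41.5%. Applied ad valorem rate: 33% + 41.5% = 74.5%.
Duty = $253,065.52 × 74.5% = $188,533.81.
Line 2 (W-280, Bralmark, 1,878 units, $390,680.34):
Base rate for W-280 is 20.5%.
W-280 has an FTA preferential rate, but origin Bralmark is not Seroria; base rate stands.
Duty = $390,680.34 × 20.5% = $80,089.47.
Line 3 (B-383, Karius, 366 liters, $32,555.70):
Base rate for B-383 is $2.01/liter.
Additional duty on B-383 from Karius: +27.7% ad valorem. Applied ad valorem rate = 27.7%.
Duty = $32,555.70 × 27.7% + 366 × $2.01 = $9,753.59.
Line 4 (N-377, Karius, 3,757 pairs, $804,523.98):
Code N-377 is under a tariff-rate quota (threshold 4,185 pairs). Quantity 3,757 pairs is within the quota, so the in-quota rate 7.5% applies to the full value.
Duty = $804,523.98 × 7.5% = $60,339.30.
Total = $188,533.81 + $80,089.47 + $9,753.59 + $60,339.30 = $338,716.17.

$338,716.17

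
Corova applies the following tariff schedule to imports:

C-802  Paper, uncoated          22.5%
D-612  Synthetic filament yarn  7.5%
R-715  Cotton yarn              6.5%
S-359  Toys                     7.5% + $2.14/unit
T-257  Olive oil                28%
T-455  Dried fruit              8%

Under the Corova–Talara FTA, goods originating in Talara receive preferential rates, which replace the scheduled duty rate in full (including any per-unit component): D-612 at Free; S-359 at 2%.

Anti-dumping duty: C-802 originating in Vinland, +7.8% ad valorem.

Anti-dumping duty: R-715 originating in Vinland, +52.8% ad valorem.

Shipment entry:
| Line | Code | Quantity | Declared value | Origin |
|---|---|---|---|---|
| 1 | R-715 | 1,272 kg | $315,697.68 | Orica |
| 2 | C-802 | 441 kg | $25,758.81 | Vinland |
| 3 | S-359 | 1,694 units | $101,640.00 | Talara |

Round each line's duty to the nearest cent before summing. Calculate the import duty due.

$30,358.07

Line 1 (R-715, Orica, 1,272 kg, $315,697.68):
Base rate for R-715 is 6.5%.
The additional-duty order on R-715 targets Vinland, not Orica; it does not apply.
Duty = $315,697.68 × 6.5% = $20,520.35.
Line 2 (C-802, Vinland, 441 kg, $25,758.81):
Base rate for C-802 is 22.5%.
Additional duty on C-802 from Vinland: +7.8%. Applied ad valorem rate: 22.5% + 7.8% = 30.3%.
Duty = $25,758.81 × 30.3% = $7,804.92.
Line 3 (S-359, Talara, 1,694 units, $101,640.00):
Base rate for S-359 is 7.5% + $2.14/unit.
Origin Talara qualifies under the Corova–Talara agreement and S-359 is covered: preferential rate 2% applies instead.
Duty = $101,640.00 × 2% = $2,032.80.
Total = $20,520.35 + $7,804.92 + $2,032.80 = $30,358.07.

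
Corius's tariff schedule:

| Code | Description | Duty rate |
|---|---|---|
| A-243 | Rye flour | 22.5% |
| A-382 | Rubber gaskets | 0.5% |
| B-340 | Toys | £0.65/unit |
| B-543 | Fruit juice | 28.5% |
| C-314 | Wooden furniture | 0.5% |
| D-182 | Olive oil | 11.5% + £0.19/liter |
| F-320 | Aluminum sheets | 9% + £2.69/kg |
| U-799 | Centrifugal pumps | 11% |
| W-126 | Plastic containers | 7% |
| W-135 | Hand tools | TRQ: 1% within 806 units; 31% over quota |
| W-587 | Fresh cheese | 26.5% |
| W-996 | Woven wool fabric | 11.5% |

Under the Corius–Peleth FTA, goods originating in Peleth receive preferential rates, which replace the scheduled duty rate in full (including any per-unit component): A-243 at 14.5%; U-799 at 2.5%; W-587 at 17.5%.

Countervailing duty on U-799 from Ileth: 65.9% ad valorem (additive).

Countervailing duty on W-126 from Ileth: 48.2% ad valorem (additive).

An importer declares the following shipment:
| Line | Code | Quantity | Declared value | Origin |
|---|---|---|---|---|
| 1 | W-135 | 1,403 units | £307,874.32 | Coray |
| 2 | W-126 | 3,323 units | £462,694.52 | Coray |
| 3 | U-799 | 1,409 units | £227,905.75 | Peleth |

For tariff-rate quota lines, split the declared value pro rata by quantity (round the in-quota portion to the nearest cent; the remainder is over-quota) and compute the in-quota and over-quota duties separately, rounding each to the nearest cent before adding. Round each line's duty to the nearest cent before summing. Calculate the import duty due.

£80,466.71

Line 1 (W-135, Coray, 1,403 units, £307,874.32):
Code W-135 is under a tariff-rate quota (threshold 806 units). In-quota: 806 units at 1%; over-quota: 597 units at 31%.
Pro-rata value split: in-quota = £307,874.32 × 806/1,403 = £176,868.64; over-quota = £307,874.32 − £176,868.64 = £131,005.68.
In-quota duty = £176,868.64 × 1% = £1,768.69. Over-quota duty = £131,005.68 × 31% = £40,611.76.
Line duty = £1,768.69 + £40,611.76 = £42,380.45.
Line 2 (W-126, Coray, 3,323 units, £462,694.52):
Base rate for W-126 is 7%.
The additional-duty order on W-126 targets Ileth, not Coray; it does not apply.
Duty = £462,694.52 × 7% = £32,388.62.
Line 3 (U-799, Peleth, 1,409 units, £227,905.75):
Base rate for U-799 is 11%.
Origin Peleth qualifies under the Corius–Peleth agreement and U-799 is covered: preferential rate 2.5% applies instead.
The additional-duty order on U-799 targets Ileth, not Peleth; it does not apply.
Duty = £227,905.75 × 2.5% = £5,697.64.
Total = £42,380.45 + £32,388.62 + £5,697.64 = £80,466.71.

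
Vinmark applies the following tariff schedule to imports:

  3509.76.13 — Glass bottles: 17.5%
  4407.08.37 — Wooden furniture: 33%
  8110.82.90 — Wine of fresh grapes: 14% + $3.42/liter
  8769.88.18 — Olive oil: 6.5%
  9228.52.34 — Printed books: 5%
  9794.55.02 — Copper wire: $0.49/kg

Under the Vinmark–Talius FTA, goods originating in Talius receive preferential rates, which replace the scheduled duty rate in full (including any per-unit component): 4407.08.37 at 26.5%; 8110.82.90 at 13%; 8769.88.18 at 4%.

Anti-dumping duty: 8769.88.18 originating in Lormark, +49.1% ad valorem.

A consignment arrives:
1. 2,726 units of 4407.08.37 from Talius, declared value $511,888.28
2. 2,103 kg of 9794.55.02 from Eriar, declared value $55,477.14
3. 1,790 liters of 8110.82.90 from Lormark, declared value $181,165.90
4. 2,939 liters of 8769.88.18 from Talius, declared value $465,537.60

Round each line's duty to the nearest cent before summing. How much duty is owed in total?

Line 1 (4407.08.37, Talius, 2,726 units, $511,888.28):
Base rate for 4407.08.37 is 33%.
Origin Talius qualifies under the Vinmark–Talius agreement and 4407.08.37 is covered: preferential rate 26.5% applies instead.
Duty = $511,888.28 × 26.5% = $135,650.39.
Line 2 (9794.55.02, Eriar, 2,103 kg, $55,477.14):
Base rate for 9794.55.02 is $0.49/kg.
Duty = 2,103 × $0.49 = $1,030.47.
Line 3 (8110.82.90, Lormark, 1,790 liters, $181,165.90):
Base rate for 8110.82.90 is 14% + $3.42/liter.
8110.82.90 has an FTA preferential rate, but origin Lormark is not Talius; base rate stands.
Duty = $181,165.90 × 14% + 1,790 × $3.42 = $31,485.03.
Line 4 (8769.88.18, Talius, 2,939 liters, $465,537.60):
Base rate for 8769.88.18 is 6.5%.
Origin Talius qualifies under the Vinmark–Talius agreement and 8769.88.18 is covered: preferential rate 4% applies instead.
The additional-duty order on 8769.88.18 targets Lormark, not Talius; it does not apply.
Duty = $465,537.60 × 4% = $18,621.50.
Total = $135,650.39 + $1,030.47 + $31,485.03 + $18,621.50 = $186,787.39.

$186,787.39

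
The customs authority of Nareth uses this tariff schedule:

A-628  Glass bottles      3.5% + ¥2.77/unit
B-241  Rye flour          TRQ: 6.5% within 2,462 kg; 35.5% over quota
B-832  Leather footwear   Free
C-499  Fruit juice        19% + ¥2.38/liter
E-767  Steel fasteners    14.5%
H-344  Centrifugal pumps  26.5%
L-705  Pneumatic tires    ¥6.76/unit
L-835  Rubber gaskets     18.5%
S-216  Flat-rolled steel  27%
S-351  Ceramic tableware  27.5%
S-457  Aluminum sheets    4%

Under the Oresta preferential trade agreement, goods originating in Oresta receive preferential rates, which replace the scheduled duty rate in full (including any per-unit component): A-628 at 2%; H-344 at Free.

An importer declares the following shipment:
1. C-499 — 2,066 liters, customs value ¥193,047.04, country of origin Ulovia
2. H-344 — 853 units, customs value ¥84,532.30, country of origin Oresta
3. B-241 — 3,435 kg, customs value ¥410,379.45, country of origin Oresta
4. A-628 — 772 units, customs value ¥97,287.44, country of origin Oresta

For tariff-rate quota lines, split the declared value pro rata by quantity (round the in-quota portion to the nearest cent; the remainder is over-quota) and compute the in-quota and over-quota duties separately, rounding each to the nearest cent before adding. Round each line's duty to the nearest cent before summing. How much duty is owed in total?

Line 1 (C-499, Ulovia, 2,066 liters, ¥193,047.04):
Base rate for C-499 is 19% + ¥2.38/liter.
Duty = ¥193,047.04 × 19% + 2,066 × ¥2.38 = ¥41,596.02.
Line 2 (H-344, Oresta, 853 units, ¥84,532.30):
Base rate for H-344 is 26.5%.
Origin Oresta qualifies under the Nareth–Oresta agreement and H-344 is covered: preferential rate Free applies instead.
Duty = ¥84,532.30 × 0% = ¥0.00.
Line 3 (B-241, Oresta, 3,435 kg, ¥410,379.45):
Code B-241 is under a tariff-rate quota (threshold 2,462 kg). In-quota: 2,462 kg at 6.5%; over-quota: 973 kg at 35.5%.
Pro-rata value split: in-quota = ¥410,379.45 × 2,462/3,435 = ¥294,135.14; over-quota = ¥410,379.45 − ¥294,135.14 = ¥116,244.31.
In-quota duty = ¥294,135.14 × 6.5% = ¥19,118.78. Over-quota duty = ¥116,244.31 × 35.5% = ¥41,266.73.
Line duty = ¥19,118.78 + ¥41,266.73 = ¥60,385.51.
Line 4 (A-628, Oresta, 772 units, ¥97,287.44):
Base rate for A-628 is 3.5% + ¥2.77/unit.
Origin Oresta qualifies under the Nareth–Oresta agreement and A-628 is covered: preferential rate 2% applies instead.
Duty = ¥97,287.44 × 2% = ¥1,945.75.
Total = ¥41,596.02 + ¥0.00 + ¥60,385.51 + ¥1,945.75 = ¥103,927.28.

¥103,927.28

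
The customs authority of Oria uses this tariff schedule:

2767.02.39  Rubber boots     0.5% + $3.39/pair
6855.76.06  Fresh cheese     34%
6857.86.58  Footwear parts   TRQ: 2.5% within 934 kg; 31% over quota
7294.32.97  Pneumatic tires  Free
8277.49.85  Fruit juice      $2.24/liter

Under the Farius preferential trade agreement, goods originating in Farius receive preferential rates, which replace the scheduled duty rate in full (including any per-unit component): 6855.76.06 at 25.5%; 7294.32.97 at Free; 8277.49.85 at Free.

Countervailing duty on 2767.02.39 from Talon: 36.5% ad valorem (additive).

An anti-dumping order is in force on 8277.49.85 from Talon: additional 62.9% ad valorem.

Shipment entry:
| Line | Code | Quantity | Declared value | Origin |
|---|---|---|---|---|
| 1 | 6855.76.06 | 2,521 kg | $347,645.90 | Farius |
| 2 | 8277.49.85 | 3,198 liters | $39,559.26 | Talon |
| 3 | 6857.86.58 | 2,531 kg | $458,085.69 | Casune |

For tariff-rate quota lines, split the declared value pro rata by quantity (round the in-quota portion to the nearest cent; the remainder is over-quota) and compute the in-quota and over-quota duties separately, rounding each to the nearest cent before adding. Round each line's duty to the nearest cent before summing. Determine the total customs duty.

Line 1 (6855.76.06, Farius, 2,521 kg, $347,645.90):
Base rate for 6855.76.06 is 34%.
Origin Farius qualifies under the Oria–Farius agreement and 6855.76.06 is covered: preferential rate 25.5% applies instead.
Duty = $347,645.90 × 25.5% = $88,649.70.
Line 2 (8277.49.85, Talon, 3,198 liters, $39,559.26):
Base rate for 8277.49.85 is $2.24/liter.
8277.49.85 has an FTA preferential rate, but origin Talon is not Farius; base rate stands.
Additional duty on 8277.49.85 from Talon: +62.9% ad valorem. Applied ad valorem rate = 62.9%.
Duty = $39,559.26 × 62.9% + 3,198 × $2.24 = $32,046.29.
Line 3 (6857.86.58, Casune, 2,531 kg, $458,085.69):
Code 6857.86.58 is under a tariff-rate quota (threshold 934 kg). In-quota: 934 kg at 2.5%; over-quota: 1,597 kg at 31%.
Pro-rata value split: in-quota = $458,085.69 × 934/2,531 = $169,044.66; over-quota = $458,085.69 − $169,044.66 = $289,041.03.
In-quota duty = $169,044.66 × 2.5% = $4,226.12. Over-quota duty = $289,041.03 × 31% = $89,602.72.
Line duty = $4,226.12 + $89,602.72 = $93,828.84.
Total = $88,649.70 + $32,046.29 + $93,828.84 = $214,524.83.

$214,524.83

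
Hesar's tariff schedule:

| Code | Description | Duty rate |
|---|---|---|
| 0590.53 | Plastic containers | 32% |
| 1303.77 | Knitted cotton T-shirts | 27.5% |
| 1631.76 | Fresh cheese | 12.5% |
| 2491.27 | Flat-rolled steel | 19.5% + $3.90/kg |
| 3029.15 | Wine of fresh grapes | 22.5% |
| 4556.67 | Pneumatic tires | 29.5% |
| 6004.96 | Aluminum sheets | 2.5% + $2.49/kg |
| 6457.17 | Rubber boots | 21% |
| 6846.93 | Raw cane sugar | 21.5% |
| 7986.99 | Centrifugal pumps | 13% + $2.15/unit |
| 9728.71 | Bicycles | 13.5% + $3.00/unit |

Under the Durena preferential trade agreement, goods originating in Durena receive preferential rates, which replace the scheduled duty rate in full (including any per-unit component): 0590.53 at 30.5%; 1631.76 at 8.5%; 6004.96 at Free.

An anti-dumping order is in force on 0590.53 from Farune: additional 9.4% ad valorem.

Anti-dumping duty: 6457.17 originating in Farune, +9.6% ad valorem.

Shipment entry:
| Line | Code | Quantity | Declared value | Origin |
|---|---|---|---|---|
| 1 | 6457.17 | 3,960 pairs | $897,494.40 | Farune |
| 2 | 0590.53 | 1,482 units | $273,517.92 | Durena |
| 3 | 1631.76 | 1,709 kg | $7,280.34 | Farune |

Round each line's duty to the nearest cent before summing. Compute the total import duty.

Line 1 (6457.17, Farune, 3,960 pairs, $897,494.40):
Base rate for 6457.17 is 21%.
Additional duty on 6457.17 from Farune: +9.6%. Applied ad valorem rate: 21% + 9.6% = 30.6%.
Duty = $897,494.40 × 30.6% = $274,633.29.
Line 2 (0590.53, Durena, 1,482 units, $273,517.92):
Base rate for 0590.53 is 32%.
Origin Durena qualifies under the Hesar–Durena agreement and 0590.53 is covered: preferential rate 30.5% applies instead.
The additional-duty order on 0590.53 targets Farune, not Durena; it does not apply.
Duty = $273,517.92 × 30.5% = $83,422.97.
Line 3 (1631.76, Farune, 1,709 kg, $7,280.34):
Base rate for 1631.76 is 12.5%.
1631.76 has an FTA preferential rate, but origin Farune is not Durena; base rate stands.
Duty = $7,280.34 × 12.5% = $910.04.
Total = $274,633.29 + $83,422.97 + $910.04 = $358,966.30.

$358,966.30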